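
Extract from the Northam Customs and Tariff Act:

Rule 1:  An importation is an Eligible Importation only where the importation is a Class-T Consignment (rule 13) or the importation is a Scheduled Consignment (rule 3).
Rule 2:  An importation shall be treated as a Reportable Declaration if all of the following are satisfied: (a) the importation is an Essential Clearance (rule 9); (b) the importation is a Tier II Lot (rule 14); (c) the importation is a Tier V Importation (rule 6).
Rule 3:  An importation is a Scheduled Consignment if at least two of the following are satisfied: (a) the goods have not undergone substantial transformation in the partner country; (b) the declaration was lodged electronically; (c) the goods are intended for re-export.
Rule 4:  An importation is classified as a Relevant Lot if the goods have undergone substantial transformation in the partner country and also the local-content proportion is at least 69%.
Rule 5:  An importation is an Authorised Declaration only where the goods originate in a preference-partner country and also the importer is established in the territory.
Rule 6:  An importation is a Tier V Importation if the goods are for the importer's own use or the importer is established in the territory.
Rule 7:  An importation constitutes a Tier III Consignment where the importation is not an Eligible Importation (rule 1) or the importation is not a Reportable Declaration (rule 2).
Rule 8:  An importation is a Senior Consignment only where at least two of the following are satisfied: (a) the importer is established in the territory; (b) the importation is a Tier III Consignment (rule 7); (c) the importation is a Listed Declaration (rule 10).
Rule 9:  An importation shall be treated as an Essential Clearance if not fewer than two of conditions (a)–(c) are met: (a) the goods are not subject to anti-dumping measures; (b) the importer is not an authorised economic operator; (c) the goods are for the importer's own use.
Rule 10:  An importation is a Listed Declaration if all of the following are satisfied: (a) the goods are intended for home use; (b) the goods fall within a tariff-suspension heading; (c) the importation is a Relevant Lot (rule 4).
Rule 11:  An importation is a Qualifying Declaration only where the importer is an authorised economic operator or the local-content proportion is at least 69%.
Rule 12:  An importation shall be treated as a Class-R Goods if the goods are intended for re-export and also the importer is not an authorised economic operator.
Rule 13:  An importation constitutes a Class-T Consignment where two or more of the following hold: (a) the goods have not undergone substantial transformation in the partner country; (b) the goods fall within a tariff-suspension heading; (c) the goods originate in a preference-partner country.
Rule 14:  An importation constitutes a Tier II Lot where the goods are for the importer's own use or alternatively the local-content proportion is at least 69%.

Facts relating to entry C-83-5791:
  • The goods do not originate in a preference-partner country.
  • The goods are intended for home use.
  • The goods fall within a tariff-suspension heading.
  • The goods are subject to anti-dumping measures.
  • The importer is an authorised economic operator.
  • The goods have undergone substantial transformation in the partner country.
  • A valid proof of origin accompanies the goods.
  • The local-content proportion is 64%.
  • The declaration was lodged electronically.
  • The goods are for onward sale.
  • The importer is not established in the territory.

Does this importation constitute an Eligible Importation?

No

rule 13 — Class-T Consignment: the goods have not undergone substantial transformation in the partner country? no; the goods fall within a tariff-suspension heading? yes; the goods originate in a preference-partner country? no — 1 of 3 hold (need ≥2) → not satisfied.
rule 3 — Scheduled Consignment: the goods have not undergone substantial transformation in the partner country? no; the declaration was lodged electronically? yes; the goods are intended for re-export? no — 1 of 3 hold (need ≥2) → not satisfied.
rule 1 — Eligible Importation: [Class-T Consignment (rule 13)? no] OR [Scheduled Consignment (rule 3)? no] → not satisfied.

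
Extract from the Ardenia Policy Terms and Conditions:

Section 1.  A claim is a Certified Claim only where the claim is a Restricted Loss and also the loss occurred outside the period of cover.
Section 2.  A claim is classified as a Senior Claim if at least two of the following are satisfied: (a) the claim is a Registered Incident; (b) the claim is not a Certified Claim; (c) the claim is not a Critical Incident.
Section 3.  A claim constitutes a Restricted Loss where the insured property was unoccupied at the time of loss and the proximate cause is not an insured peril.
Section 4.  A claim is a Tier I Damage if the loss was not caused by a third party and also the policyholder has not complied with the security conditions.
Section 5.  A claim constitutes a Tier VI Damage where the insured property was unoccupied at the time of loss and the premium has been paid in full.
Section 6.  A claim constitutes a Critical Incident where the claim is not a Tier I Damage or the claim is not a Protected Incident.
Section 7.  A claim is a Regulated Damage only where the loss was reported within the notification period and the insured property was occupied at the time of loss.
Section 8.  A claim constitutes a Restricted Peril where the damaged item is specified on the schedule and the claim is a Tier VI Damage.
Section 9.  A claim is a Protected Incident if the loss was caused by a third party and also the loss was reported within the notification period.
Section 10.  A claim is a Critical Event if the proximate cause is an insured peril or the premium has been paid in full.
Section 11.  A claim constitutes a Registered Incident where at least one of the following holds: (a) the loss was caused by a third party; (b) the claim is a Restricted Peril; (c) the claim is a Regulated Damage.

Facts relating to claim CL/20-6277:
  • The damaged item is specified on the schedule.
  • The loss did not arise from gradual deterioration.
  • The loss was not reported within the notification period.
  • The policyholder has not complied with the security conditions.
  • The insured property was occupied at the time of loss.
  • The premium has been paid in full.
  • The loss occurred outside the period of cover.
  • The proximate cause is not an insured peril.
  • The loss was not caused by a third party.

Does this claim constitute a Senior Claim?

Under section 5: the insured property was unoccupied at the time of loss? no; and the premium has been paid in full? yes. So the claim is not a Tier VI Damage.
Under section 8: the damaged item is specified on the schedule? yes; and Tier VI Damage (section 5)? no. So the claim is not a Restricted Peril.
Under section 7: the loss was reported within the notification period? no; and the insured property was occupied at the time of loss? yes. So the claim is not a Regulated Damage.
Under section 11: the loss was caused by a third party? no; or Restricted Peril (section 8)? no; or Regulated Damage (section 7)? no. So the claim is not a Registered Incident.
Under section 3: the insured property was unoccupied at the time of loss? no; and the proximate cause is not an insured peril? yes. So the claim is not a Restricted Loss.
Under section 1: Restricted Loss (section 3)? no; and the loss occurred outside the period of cover? yes. So the claim is not a Certified Claim.
Under section 4: the loss was not caused by a third party? yes; and the policyholder has not complied with the security conditions? yes. So the claim is a Tier I Damage.
Under section 9: the loss was caused by a third party? no; and the loss was reported within the notification period? no. So the claim is not a Protected Incident.
Under section 6: not a Tier I Damage (section 4)? no; or not a Protected Incident (section 9)? yes. So the claim is a Critical Incident.
Under section 2: Registered Incident (section 11)? no; not a Certified Claim (section 1)? yes; not a Critical Incident (section 6)? no — 1 of 3 hold (need ≥2) → not satisfied.

No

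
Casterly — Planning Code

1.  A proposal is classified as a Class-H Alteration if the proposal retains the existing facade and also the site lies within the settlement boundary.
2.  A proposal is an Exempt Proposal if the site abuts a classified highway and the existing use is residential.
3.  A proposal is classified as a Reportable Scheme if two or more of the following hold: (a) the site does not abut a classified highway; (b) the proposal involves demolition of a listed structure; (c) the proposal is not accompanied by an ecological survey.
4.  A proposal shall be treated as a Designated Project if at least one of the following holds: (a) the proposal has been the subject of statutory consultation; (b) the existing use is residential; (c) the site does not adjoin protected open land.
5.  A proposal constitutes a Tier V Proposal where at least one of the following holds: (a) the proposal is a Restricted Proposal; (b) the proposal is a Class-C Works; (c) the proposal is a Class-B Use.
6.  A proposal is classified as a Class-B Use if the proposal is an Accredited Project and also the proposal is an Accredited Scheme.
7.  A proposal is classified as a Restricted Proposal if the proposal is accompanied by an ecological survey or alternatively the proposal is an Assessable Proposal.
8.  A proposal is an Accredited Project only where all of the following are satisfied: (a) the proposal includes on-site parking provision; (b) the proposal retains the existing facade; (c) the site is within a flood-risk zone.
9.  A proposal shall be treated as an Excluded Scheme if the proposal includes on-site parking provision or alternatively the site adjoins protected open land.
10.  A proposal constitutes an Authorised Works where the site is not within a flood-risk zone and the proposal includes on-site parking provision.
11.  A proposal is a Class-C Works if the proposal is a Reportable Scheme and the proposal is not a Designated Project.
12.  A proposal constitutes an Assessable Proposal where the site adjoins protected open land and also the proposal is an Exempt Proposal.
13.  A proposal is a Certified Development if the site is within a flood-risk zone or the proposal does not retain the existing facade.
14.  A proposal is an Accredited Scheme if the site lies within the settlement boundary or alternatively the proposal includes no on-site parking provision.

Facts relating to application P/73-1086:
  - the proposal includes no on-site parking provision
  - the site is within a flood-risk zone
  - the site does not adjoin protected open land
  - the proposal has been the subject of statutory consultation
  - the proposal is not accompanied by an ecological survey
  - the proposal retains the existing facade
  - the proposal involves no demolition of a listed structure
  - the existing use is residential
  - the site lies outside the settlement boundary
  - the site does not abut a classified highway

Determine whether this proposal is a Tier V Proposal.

paragraph 2 — Exempt Proposal: [the site abuts a classified highway? no] AND [the existing use is residential? yes] → not satisfied.
paragraph 12 — Assessable Proposal: [the site adjoins protected open land? no] AND [Exempt Proposal (paragraph 2)? no] → not satisfied.
paragraph 7 — Restricted Proposal: [the proposal is accompanied by an ecological survey? no] OR [Assessable Proposal (paragraph 12)? no] → not satisfied.
paragraph 3 — Reportable Scheme: the site does not abut a classified highway? yes; the proposal involves demolition of a listed structure? no; the proposal is not accompanied by an ecological survey? yes — 2 of 3 hold (need ≥2) → satisfied.
paragraph 4 — Designated Project: [the proposal has been the subject of statutory consultation? yes] OR [the existing use is residential? yes] OR [the site does not adjoin protected open land? yes] → satisfied.
paragraph 11 — Class-C Works: [Reportable Scheme (paragraph 3)? yes] AND [not a Designated Project (paragraph 4)? no] → not satisfied.
paragraph 8 — Accredited Project: [the proposal includes on-site parking provision? no] AND [the proposal retains the existing facade? yes] AND [the site is within a flood-risk zone? yes] → not satisfied.
paragraph 14 — Accredited Scheme: [the site lies within the settlement boundary? no] OR [the proposal includes no on-site parking provision? yes] → satisfied.
paragraph 6 — Class-B Use: [Accredited Project (paragraph 8)? no] AND [Accredited Scheme (paragraph 14)? yes] → not satisfied.
paragraph 5 — Tier V Proposal: [Restricted Proposal (paragraph 7)? no] OR [Class-C Works (paragraph 11)? no] OR [Class-B Use (paragraph 6)? no] → not satisfied.

No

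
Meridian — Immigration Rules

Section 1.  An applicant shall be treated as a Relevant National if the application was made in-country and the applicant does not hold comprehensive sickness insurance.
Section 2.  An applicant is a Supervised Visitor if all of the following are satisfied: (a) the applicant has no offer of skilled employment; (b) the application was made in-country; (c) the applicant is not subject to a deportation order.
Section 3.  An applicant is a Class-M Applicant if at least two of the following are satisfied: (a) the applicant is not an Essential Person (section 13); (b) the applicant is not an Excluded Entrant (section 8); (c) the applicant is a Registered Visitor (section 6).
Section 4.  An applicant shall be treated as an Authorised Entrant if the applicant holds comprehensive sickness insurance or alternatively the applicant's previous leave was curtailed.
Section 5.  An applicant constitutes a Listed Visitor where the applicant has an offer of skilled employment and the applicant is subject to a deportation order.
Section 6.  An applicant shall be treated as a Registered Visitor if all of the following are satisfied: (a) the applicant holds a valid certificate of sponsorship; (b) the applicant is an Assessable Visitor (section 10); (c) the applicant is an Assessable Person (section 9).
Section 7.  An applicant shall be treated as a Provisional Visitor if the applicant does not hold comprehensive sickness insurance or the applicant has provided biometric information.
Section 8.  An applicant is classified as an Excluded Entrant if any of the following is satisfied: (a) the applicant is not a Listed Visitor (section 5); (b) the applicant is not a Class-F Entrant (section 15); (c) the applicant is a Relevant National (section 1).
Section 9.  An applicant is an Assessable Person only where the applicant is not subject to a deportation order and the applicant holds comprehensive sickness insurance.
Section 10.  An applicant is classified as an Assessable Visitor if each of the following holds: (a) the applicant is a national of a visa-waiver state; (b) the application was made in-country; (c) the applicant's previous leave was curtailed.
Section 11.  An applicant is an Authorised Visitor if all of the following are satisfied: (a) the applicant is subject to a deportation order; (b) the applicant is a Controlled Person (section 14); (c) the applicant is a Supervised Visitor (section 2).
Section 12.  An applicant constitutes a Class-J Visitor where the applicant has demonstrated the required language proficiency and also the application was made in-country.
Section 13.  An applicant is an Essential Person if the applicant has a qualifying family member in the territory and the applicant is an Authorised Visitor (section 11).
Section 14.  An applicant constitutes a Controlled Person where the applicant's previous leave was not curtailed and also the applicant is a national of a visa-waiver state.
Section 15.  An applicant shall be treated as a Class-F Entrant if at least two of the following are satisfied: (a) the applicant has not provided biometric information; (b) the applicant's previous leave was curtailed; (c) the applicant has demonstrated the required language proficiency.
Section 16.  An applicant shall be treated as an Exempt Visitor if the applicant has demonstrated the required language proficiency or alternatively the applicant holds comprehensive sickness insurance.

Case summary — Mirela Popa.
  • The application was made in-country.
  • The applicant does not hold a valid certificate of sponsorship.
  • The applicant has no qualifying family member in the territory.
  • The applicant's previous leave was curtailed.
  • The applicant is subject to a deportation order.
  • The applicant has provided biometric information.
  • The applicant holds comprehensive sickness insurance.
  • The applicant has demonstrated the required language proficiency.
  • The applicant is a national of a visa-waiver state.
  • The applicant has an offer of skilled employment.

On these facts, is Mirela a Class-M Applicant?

Yes

section 14 — Controlled Person: [the applicant's previous leave was not curtailed? no] AND [the applicant is a national of a visa-waiver state? yes] → not satisfied.
section 2 — Supervised Visitor: [the applicant has no offer of skilled employment? no] AND [the application was made in-country? yes] AND [the applicant is not subject to a deportation order? no] → not satisfied.
section 11 — Authorised Visitor: [the applicant is subject to a deportation order? yes] AND [Controlled Person (section 14)? no] AND [Supervised Visitor (section 2)? no] → not satisfied.
section 13 — Essential Person: [the applicant has a qualifying family member in the territory? no] AND [Authorised Visitor (section 11)? no] → not satisfied.
section 5 — Listed Visitor: [the applicant has an offer of skilled employment? yes] AND [the applicant is subject to a deportation order? yes] → satisfied.
section 15 — Class-F Entrant: the applicant has not provided biometric information? no; the applicant's previous leave was curtailed? yes; the applicant has demonstrated the required language proficiency? yes — 2 of 3 hold (need ≥2) → satisfied.
section 1 — Relevant National: [the application was made in-country? yes] AND [the applicant does not hold comprehensive sickness insurance? no] → not satisfied.
section 8 — Excluded Entrant: [not a Listed Visitor (section 5)? no] OR [not a Class-F Entrant (section 15)? no] OR [Relevant National (section 1)? no] → not satisfied.
section 10 — Assessable Visitor: [the applicant is a national of a visa-waiver state? yes] AND [the application was made in-country? yes] AND [the applicant's previous leave was curtailed? yes] → satisfied.
section 9 — Assessable Person: [the applicant is not subject to a deportation order? no] AND [the applicant holds comprehensive sickness insurance? yes] → not satisfied.
section 6 — Registered Visitor: [the applicant holds a valid certificate of sponsorship? no] AND [Assessable Visitor (section 10)? yes] AND [Assessable Person (section 9)? no] → not satisfied.
section 3 — Class-M Applicant: not an Essential Person (section 13)? yes; not an Excluded Entrant (section 8)? yes; Registered Visitor (section 6)? no — 2 of 3 hold (need ≥2) → satisfied.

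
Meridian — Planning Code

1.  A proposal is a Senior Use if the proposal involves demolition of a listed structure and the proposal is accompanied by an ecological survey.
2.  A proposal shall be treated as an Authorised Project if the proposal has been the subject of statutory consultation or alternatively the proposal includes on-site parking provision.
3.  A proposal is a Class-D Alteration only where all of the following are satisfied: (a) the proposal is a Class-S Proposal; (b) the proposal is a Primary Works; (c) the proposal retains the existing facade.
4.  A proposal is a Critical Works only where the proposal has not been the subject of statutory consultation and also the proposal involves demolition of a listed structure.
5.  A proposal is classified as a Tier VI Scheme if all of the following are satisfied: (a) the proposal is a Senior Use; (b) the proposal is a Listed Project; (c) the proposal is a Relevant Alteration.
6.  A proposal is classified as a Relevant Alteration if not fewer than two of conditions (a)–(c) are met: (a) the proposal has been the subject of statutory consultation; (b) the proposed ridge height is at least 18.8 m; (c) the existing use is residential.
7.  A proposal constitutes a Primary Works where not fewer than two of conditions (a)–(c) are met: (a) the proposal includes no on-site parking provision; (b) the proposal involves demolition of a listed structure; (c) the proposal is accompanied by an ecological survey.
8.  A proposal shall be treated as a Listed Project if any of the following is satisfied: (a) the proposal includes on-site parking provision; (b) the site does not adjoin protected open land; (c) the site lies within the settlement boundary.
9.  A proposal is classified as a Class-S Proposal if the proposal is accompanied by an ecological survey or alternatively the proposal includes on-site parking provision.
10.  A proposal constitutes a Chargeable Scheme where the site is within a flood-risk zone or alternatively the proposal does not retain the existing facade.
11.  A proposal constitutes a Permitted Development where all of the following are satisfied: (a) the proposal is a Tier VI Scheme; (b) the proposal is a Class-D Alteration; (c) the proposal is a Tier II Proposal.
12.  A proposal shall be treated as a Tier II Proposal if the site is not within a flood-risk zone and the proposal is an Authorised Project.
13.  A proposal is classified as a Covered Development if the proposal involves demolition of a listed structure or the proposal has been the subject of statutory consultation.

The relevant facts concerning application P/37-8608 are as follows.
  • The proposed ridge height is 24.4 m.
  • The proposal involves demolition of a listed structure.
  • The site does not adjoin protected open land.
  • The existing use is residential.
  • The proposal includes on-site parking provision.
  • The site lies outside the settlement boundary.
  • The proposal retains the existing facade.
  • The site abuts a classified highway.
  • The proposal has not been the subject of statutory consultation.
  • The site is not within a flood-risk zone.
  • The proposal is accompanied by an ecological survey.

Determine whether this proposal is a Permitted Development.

Yes

Under paragraph 1: the proposal involves demolition of a listed structure? yes; and the proposal is accompanied by an ecological survey? yes. So the proposal is a Senior Use.
Under paragraph 8: the proposal includes on-site parking provision? yes; or the site does not adjoin protected open land? yes; or the site lies within the settlement boundary? no. So the proposal is a Listed Project.
Under paragraph 6: the proposal has been the subject of statutory consultation? no; proposed ridge height: 24.4 m ≥ 18.8 m? yes; the existing use is residential? yes — 2 of 3 hold (need ≥2) → satisfied.
Under paragraph 5: Senior Use (paragraph 1)? yes; and Listed Project (paragraph 8)? yes; and Relevant Alteration (paragraph 6)? yes. So the proposal is a Tier VI Scheme.
Under paragraph 9: the proposal is accompanied by an ecological survey? yes; or the proposal includes on-site parking provision? yes. So the proposal is a Class-S Proposal.
Under paragraph 7: the proposal includes no on-site parking provision? no; the proposal involves demolition of a listed structure? yes; the proposal is accompanied by an ecological survey? yes — 2 of 3 hold (need ≥2) → satisfied.
Under paragraph 3: Class-S Proposal (paragraph 9)? yes; and Primary Works (paragraph 7)? yes; and the proposal retains the existing facade? yes. So the proposal is a Class-D Alteration.
Under paragraph 2: the proposal has been the subject of statutory consultation? no; or the proposal includes on-site parking provision? yes. So the proposal is an Authorised Project.
Under paragraph 12: the site is not within a flood-risk zone? yes; and Authorised Project (paragraph 2)? yes. So the proposal is a Tier II Proposal.
Under paragraph 11: Tier VI Scheme (paragraph 5)? yes; and Class-D Alteration (paragraph 3)? yes; and Tier II Proposal (paragraph 12)? yes. So the proposal is a Permitted Development.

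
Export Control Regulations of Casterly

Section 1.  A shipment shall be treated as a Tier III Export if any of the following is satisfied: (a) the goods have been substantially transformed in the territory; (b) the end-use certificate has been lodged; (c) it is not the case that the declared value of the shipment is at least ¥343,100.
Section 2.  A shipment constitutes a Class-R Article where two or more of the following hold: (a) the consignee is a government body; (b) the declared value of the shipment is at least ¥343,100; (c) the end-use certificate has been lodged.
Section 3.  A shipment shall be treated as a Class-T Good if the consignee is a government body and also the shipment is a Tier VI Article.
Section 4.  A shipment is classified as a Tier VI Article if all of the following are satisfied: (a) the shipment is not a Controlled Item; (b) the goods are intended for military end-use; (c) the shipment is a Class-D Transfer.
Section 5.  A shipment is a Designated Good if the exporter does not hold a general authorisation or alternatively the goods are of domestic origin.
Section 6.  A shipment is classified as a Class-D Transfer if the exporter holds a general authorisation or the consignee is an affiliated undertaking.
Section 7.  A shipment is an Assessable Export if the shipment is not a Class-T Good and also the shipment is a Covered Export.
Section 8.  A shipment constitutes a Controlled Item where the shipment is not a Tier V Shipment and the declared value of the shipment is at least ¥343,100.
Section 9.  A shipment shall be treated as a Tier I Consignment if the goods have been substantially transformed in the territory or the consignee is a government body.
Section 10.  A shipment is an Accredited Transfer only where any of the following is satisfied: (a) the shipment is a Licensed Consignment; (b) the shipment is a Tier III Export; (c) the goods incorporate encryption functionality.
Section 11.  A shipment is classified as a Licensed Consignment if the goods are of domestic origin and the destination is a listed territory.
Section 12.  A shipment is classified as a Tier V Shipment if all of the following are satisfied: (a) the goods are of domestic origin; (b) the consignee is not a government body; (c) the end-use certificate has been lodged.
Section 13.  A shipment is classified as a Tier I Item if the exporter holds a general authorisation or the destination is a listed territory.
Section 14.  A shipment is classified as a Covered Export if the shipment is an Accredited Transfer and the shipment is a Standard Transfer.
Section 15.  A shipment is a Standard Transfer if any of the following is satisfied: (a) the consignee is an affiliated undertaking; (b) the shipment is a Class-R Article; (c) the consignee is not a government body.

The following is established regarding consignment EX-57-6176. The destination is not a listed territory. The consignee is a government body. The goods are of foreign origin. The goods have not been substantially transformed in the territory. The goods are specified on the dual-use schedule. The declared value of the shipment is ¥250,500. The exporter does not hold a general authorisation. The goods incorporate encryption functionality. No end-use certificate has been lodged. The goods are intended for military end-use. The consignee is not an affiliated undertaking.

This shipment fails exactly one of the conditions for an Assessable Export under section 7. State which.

Covered Export

section 12 — Tier V Shipment: [the goods are of domestic origin? no] AND [the consignee is not a government body? no] AND [the end-use certificate has been lodged? no] → not satisfied.
section 8 — Controlled Item: [not a Tier V Shipment (section 12)? yes] AND [declared value of the shipment: ¥250,500 ≥ ¥343,100? no] → not satisfied.
section 6 — Class-D Transfer: [the exporter holds a general authorisation? no] OR [the consignee is an affiliated undertaking? no] → not satisfied.
section 4 — Tier VI Article: [not a Controlled Item (section 8)? yes] AND [the goods are intended for military end-use? yes] AND [Class-D Transfer (section 6)? no] → not satisfied.
section 3 — Class-T Good: [the consignee is a government body? yes] AND [Tier VI Article (section 4)? no] → not satisfied.
section 11 — Licensed Consignment: [the goods are of domestic origin? no] AND [the destination is a listed territory? no] → not satisfied.
section 1 — Tier III Export: [the goods have been substantially transformed in the territory? no] OR [the end-use certificate has been lodged? no] OR [declared value of the shipment: ¥250,500 ≥ ¥343,100? no, so negated condition yes] → satisfied.
section 10 — Accredited Transfer: [Licensed Consignment (section 11)? no] OR [Tier III Export (section 1)? yes] OR [the goods incorporate encryption functionality? yes] → satisfied.
section 2 — Class-R Article: the consignee is a government body? yes; declared value of the shipment: ¥250,500 ≥ ¥343,100? no; the end-use certificate has been lodged? no — 1 of 3 hold (need ≥2) → not satisfied.
section 15 — Standard Transfer: [the consignee is an affiliated undertaking? no] OR [Class-R Article (section 2)? no] OR [the consignee is not a government body? no] → not satisfied.
section 14 — Covered Export: [Accredited Transfer (section 10)? yes] AND [Standard Transfer (section 15)? no] → not satisfied.
section 7 — Assessable Export: [not a Class-T Good (section 3)? yes] AND [Covered Export (section 14)? no] → not satisfied.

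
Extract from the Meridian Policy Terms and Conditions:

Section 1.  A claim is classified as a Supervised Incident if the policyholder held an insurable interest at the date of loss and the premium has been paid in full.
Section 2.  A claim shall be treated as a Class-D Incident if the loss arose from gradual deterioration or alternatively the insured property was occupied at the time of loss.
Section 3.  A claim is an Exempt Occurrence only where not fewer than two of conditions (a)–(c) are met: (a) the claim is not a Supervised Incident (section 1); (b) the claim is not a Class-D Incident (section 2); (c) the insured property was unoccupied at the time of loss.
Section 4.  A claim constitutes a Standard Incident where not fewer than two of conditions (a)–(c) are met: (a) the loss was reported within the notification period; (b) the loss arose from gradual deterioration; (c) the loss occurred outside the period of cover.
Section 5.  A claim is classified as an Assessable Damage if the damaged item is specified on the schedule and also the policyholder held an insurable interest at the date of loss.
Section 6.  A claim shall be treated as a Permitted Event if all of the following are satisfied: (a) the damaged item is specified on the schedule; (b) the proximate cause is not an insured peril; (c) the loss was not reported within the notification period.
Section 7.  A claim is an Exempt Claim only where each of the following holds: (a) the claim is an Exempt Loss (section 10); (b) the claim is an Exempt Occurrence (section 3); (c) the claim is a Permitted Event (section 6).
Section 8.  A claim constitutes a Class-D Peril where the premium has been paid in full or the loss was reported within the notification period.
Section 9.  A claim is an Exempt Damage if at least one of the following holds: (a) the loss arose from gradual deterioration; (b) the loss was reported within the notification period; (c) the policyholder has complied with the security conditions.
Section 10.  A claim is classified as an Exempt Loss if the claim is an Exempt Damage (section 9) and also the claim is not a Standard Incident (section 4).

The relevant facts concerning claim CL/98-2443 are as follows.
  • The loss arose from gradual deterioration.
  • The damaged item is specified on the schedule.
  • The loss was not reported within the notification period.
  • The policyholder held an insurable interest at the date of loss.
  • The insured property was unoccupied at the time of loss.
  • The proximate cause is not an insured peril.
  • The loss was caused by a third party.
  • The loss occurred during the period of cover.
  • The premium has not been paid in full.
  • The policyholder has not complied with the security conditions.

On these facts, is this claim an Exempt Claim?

section 9 — Exempt Damage: [the loss arose from gradual deterioration? yes] OR [the loss was reported within the notification period? no] OR [the policyholder has complied with the security conditions? no] → satisfied.
section 4 — Standard Incident: the loss was reported within the notification period? no; the loss arose from gradual deterioration? yes; the loss occurred outside the period of cover? no — 1 of 3 hold (need ≥2) → not satisfied.
section 10 — Exempt Loss: [Exempt Damage (section 9)? yes] AND [not a Standard Incident (section 4)? yes] → satisfied.
section 1 — Supervised Incident: [the policyholder held an insurable interest at the date of loss? yes] AND [the premium has been paid in full? no] → not satisfied.
section 2 — Class-D Incident: [the loss arose from gradual deterioration? yes] OR [the insured property was occupied at the time of loss? no] → satisfied.
section 3 — Exempt Occurrence: not a Supervised Incident (section 1)? yes; not a Class-D Incident (section 2)? no; the insured property was unoccupied at the time of loss? yes — 2 of 3 hold (need ≥2) → satisfied.
section 6 — Permitted Event: [the damaged item is specified on the schedule? yes] AND [the proximate cause is not an insured peril? yes] AND [the loss was not reported within the notification period? yes] → satisfied.
section 7 — Exempt Claim: [Exempt Loss (section 10)? yes] AND [Exempt Occurrence (section 3)? yes] AND [Permitted Event (section 6)? yes] → satisfied.

Yes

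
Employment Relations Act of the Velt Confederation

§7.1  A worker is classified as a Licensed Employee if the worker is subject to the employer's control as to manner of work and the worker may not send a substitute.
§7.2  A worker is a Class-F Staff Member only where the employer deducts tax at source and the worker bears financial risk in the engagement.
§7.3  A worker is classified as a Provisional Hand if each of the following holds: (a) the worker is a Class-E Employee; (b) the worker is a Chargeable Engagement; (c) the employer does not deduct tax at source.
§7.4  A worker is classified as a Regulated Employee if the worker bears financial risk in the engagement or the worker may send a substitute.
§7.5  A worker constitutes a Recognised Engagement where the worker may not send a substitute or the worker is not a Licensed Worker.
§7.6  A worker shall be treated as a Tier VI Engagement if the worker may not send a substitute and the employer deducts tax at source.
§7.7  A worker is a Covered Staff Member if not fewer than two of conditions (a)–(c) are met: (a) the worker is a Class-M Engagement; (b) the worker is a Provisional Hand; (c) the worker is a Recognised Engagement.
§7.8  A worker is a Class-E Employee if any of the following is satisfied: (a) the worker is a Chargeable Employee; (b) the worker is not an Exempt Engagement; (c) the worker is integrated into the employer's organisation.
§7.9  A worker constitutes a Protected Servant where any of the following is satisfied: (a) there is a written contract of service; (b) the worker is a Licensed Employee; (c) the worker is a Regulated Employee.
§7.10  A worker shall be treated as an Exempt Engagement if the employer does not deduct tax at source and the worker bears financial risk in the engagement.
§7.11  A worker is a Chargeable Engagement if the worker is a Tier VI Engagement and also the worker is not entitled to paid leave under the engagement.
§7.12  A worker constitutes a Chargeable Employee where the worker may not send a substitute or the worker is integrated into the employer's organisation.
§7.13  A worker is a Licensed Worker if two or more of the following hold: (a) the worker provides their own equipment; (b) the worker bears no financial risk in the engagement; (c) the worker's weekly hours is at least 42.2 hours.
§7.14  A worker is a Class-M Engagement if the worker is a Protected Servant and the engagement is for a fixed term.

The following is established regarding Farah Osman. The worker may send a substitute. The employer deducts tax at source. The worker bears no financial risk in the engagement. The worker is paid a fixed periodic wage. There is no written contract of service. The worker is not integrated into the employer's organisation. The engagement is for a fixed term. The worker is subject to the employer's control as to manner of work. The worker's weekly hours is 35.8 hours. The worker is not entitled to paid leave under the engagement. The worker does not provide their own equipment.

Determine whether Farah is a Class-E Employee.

Yes

Under §7.12: the worker may not send a substitute? no; or the worker is integrated into the employer's organisation? no. So the worker is not a Chargeable Employee.
Under §7.10: the employer does not deduct tax at source? no; and the worker bears financial risk in the engagement? no. So the worker is not an Exempt Engagement.
Under §7.8: Chargeable Employee (§7.12)? no; or not an Exempt Engagement (§7.10)? yes; or the worker is integrated into the employer's organisation? no. So the worker is a Class-E Employee.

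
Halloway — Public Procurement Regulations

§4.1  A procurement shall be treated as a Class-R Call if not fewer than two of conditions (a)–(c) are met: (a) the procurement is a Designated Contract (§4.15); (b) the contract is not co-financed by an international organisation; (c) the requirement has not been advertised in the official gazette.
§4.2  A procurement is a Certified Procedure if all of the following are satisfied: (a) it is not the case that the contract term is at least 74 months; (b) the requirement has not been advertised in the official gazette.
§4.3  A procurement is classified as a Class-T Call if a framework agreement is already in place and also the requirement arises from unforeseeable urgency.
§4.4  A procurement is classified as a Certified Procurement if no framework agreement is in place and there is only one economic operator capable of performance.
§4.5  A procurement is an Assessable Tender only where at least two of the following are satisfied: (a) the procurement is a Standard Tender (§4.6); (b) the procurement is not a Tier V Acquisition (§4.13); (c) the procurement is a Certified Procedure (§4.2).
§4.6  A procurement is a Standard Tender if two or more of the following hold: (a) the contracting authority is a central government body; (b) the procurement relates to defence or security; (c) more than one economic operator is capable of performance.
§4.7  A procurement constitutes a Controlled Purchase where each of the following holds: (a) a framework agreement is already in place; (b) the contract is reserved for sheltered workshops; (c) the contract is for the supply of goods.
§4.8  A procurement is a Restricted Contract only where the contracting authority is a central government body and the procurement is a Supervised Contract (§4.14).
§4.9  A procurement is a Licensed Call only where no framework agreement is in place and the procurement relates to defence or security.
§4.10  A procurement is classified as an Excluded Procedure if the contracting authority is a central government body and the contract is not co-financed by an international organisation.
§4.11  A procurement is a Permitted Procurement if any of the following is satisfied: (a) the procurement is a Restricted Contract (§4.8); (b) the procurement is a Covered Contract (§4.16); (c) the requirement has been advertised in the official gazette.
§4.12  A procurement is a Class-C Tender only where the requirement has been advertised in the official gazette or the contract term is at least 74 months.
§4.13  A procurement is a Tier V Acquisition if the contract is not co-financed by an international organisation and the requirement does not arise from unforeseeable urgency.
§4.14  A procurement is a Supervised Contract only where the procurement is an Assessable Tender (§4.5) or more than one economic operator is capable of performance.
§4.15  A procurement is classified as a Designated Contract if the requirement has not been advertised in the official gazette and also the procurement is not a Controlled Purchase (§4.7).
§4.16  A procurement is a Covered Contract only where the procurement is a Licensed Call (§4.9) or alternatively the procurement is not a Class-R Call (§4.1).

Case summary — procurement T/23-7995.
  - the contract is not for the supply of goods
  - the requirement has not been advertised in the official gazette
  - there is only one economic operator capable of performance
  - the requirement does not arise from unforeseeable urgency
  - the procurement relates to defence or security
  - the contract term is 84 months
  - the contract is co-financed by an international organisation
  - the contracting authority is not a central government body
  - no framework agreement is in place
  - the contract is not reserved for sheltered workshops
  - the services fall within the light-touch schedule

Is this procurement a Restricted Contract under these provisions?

Under §4.6: the contracting authority is a central government body? no; the procurement relates to defence or security? yes; more than one economic operator is capable of performance? no — 1 of 3 hold (need ≥2) → not satisfied.
Under §4.13: the contract is not co-financed by an international organisation? no; and the requirement does not arise from unforeseeable urgency? yes. So the procurement is not a Tier V Acquisition.
Under §4.2: contract term: 84 months ≥ 74 months? yes, so negated condition no; and the requirement has not been advertised in the official gazette? yes. So the procurement is not a Certified Procedure.
Under §4.5: Standard Tender (§4.6)? no; not a Tier V Acquisition (§4.13)? yes; Certified Procedure (§4.2)? no — 1 of 3 hold (need ≥2) → not satisfied.
Under §4.14: Assessable Tender (§4.5)? no; or more than one economic operator is capable of performance? no. So the procurement is not a Supervised Contract.
Under §4.8: the contracting authority is a central government body? no; and Supervised Contract (§4.14)? no. So the procurement is not a Restricted Contract.

No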